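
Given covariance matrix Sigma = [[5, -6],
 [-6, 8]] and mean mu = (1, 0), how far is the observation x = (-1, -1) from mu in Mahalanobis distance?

Step 1 — centre the observation: (x - mu) = (-2, -1).

Step 2 — invert Sigma. det(Sigma) = 5·8 - (-6)² = 4.
  Sigma^{-1} = (1/det) · [[d, -b], [-b, a]] = [[2, 1.5],
 [1.5, 1.25]].

Step 3 — form the quadratic (x - mu)^T · Sigma^{-1} · (x - mu):
  Sigma^{-1} · (x - mu) = (-5.5, -4.25).
  (x - mu)^T · [Sigma^{-1} · (x - mu)] = (-2)·(-5.5) + (-1)·(-4.25) = 15.25.

Step 4 — take square root: d = √(15.25) ≈ 3.9051.

d(x, mu) = √(15.25) ≈ 3.9051


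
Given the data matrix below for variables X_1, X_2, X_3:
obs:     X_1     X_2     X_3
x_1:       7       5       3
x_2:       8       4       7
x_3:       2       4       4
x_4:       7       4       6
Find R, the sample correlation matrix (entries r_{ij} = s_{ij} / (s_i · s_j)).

Step 1 — column means:
  mean(X_1) = (7 + 8 + 2 + 7) / 4 = 24/4 = 6
  mean(X_2) = (5 + 4 + 4 + 4) / 4 = 17/4 = 4.25
  mean(X_3) = (3 + 7 + 4 + 6) / 4 = 20/4 = 5

Step 2 — sample variances and covariances s[i,j] = (1/(n-1)) · Σ_k (x_{k,i} - mean_i) · (x_{k,j} - mean_j), with n-1 = 3:
  s[X_1,X_1] = ((1)·(1) + (2)·(2) + (-4)·(-4) + (1)·(1)) / 3 = 22/3 = 7.3333
  s[X_1,X_2] = ((1)·(0.75) + (2)·(-0.25) + (-4)·(-0.25) + (1)·(-0.25)) / 3 = 1/3 = 0.3333
  s[X_1,X_3] = ((1)·(-2) + (2)·(2) + (-4)·(-1) + (1)·(1)) / 3 = 7/3 = 2.3333
  s[X_2,X_2] = ((0.75)·(0.75) + (-0.25)·(-0.25) + (-0.25)·(-0.25) + (-0.25)·(-0.25)) / 3 = 0.75/3 = 0.25
  s[X_2,X_3] = ((0.75)·(-2) + (-0.25)·(2) + (-0.25)·(-1) + (-0.25)·(1)) / 3 = -2/3 = -0.6667
  s[X_3,X_3] = ((-2)·(-2) + (2)·(2) + (-1)·(-1) + (1)·(1)) / 3 = 10/3 = 3.3333
  Sample standard deviations s_i = √(s[i,i]):
  s(X_1) = √(7.3333) = 2.708
  s(X_2) = √(0.25) = 0.5
  s(X_3) = √(3.3333) = 1.8257

Step 3 — r_{ij} = s_{ij} / (s_i · s_j):
  r[X_1,X_1] = 1 (diagonal).
  r[X_1,X_2] = 0.3333 / (2.708 · 0.5) = 0.3333 / 1.354 = 0.2462
  r[X_1,X_3] = 2.3333 / (2.708 · 1.8257) = 2.3333 / 4.9441 = 0.4719
  r[X_2,X_2] = 1 (diagonal).
  r[X_2,X_3] = -0.6667 / (0.5 · 1.8257) = -0.6667 / 0.9129 = -0.7303
  r[X_3,X_3] = 1 (diagonal).

R is symmetric with unit diagonal. Assembling:

R = [[1, 0.2462, 0.4719],
 [0.2462, 1, -0.7303],
 [0.4719, -0.7303, 1]]


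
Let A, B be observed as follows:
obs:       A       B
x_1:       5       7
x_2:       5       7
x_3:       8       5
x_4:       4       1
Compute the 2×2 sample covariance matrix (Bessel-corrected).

Step 1 — column means:
  mean(A) = (5 + 5 + 8 + 4) / 4 = 22/4 = 5.5
  mean(B) = (7 + 7 + 5 + 1) / 4 = 20/4 = 5

Step 2 — sample covariance S[i,j] = (1/(n-1)) · Σ_k (x_{k,i} - mean_i) · (x_{k,j} - mean_j), with n-1 = 3.
  S[A,A] = ((-0.5)·(-0.5) + (-0.5)·(-0.5) + (2.5)·(2.5) + (-1.5)·(-1.5)) / 3 = 9/3 = 3
  S[A,B] = ((-0.5)·(2) + (-0.5)·(2) + (2.5)·(0) + (-1.5)·(-4)) / 3 = 4/3 = 1.3333
  S[B,B] = ((2)·(2) + (2)·(2) + (0)·(0) + (-4)·(-4)) / 3 = 24/3 = 8

S is symmetric (S[j,i] = S[i,j]). Assembling:

S = [[3, 1.3333],
 [1.3333, 8]]


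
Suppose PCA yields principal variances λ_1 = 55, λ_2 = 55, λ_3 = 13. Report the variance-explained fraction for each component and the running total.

Step 1 — total variance = trace(Sigma) = Σ λ_i = 55 + 55 + 13 = 123.

Step 2 — fraction explained by component i = λ_i / Σ λ:
  PC1: 55/123 = 0.4472
  PC2: 55/123 = 0.4472
  PC3: 13/123 = 0.1057

Step 3 — cumulative fraction after k components = (λ_1 + ... + λ_k) / Σ λ:
  k = 1: 55/123 = 0.4472
  k = 2: (55 + 55)/123 = 110/123 = 0.8943
  k = 3: (55 + 55 + 13)/123 = 123/123 = 1

Summary (fraction, with percent):

explained: PC1 0.4472 (44.72%), PC2 0.4472 (44.72%), PC3 0.1057 (10.57%);  cumulative: 0.4472, 0.8943, 1


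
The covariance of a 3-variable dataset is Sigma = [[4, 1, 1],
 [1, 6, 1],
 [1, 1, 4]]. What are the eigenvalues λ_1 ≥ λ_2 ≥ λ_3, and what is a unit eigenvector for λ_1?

Step 1 — characteristic polynomial p(λ) = det(λI - Sigma) = λ³ - tr·λ² + c_1·λ - det, where tr = trace, c_1 = sum of the principal 2×2 minors, det = det(Sigma):
  tr = 4 + 6 + 4 = 14,
  c_1 = (4·6 - (1)²) + (4·4 - (1)²) + (6·4 - (1)²) = 23 + 15 + 23 = 61,
  det = 4·(6·4 - (1)²) - (1)·((1)·4 - (1)·(1)) + (1)·((1)·(1) - 6·(1)) = 4·(23) - (1)·(3) + (1)·(-5) = 84.
  So p(λ) = λ³ - 14λ² + 61λ - 84.
Step 2 — look for an integer root (rational root theorem: any rational root is an integer divisor of 84). Testing λ = 3:
  p(3) = 27 - 126 + 183 - 84 = 0  ✓
  Dividing out (λ - 3): p(λ) = (λ - 3)(λ² - 11λ + 28).
Step 3 — remaining eigenvalues from the quadratic λ² - 11λ + 28 = 0:
  Δ = 11² - 4·28 = 121 - 112 = 9,  λ = (11 ± √9)/2 = (11 ± 3)/2 = 7 or 4.
  Sorted: λ_1 = 7,  λ_2 = 4,  λ_3 = 3  (check: sum = 14 = tr ✓).

Step 4 — unit eigenvector for λ_1 = 7: v spans the null space of (Sigma - λ_1 I), whose rows are
  r_1 = (-3, 1, 1),  r_2 = (1, -1, 1),  r_3 = (1, 1, -3).
  v is orthogonal to every row, so take v ∝ r_1 × r_2 = ((1)·(1) - (1)·(-1), (1)·(1) - (-3)·(1), (-3)·(-1) - (1)·(1)) = (2, 4, 2).
  Rescale (divide by 2): u = (1, 2, 1).
  ||u|| = √((1)² + (2)² + (1)²) = √(6) ≈ 2.4495,  v_1 = u/||u|| ≈ (0.4082, 0.8165, 0.4082) (||v_1|| = 1).

λ_1 = 7,  λ_2 = 4,  λ_3 = 3;  v_1 ≈ (0.4082, 0.8165, 0.4082)


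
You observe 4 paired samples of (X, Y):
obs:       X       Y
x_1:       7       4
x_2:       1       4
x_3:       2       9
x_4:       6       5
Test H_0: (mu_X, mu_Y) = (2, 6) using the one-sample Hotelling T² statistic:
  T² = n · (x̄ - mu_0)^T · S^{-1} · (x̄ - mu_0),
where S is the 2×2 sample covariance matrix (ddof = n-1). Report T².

Step 1 — sample mean vector:
  mean(X) = (7 + 1 + 2 + 6) / 4 = 16/4 = 4
  mean(Y) = (4 + 4 + 9 + 5) / 4 = 22/4 = 5.5
  x̄ = (4, 5.5),  deviation x̄ - mu_0 = (4, 5.5) - (2, 6) = (2, -0.5).

Step 2 — sample covariance matrix, S[i,j] = (1/(n-1)) · Σ_k (x_{k,i} - mean_i) · (x_{k,j} - mean_j), divisor n-1 = 3:
  S[X,X] = ((3)·(3) + (-3)·(-3) + (-2)·(-2) + (2)·(2)) / 3 = 26/3 = 8.6667
  S[X,Y] = ((3)·(-1.5) + (-3)·(-1.5) + (-2)·(3.5) + (2)·(-0.5)) / 3 = -8/3 = -2.6667
  S[Y,Y] = ((-1.5)·(-1.5) + (-1.5)·(-1.5) + (3.5)·(3.5) + (-0.5)·(-0.5)) / 3 = 17/3 = 5.6667
  S = [[8.6667, -2.6667],
 [-2.6667, 5.6667]].

Step 3 — invert S. det(S) = 8.6667·5.6667 - (-2.6667)² = 42.
  S^{-1} = (1/det) · [[d, -b], [-b, a]] = [[0.1349, 0.0635],
 [0.0635, 0.2063]].

Step 4 — quadratic form (x̄ - mu_0)^T · S^{-1} · (x̄ - mu_0):
  S^{-1} · (x̄ - mu_0) = (0.2381, 0.0238),
  (x̄ - mu_0)^T · [...] = (2)·(0.2381) + (-0.5)·(0.0238) = 0.4643.

Step 5 — scale by n: T² = 4 · 0.4643 = 1.8571.

T² ≈ 1.8571


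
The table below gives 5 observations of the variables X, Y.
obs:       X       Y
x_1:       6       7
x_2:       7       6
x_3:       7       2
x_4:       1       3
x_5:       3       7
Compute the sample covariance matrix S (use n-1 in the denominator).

Step 1 — column means:
  mean(X) = (6 + 7 + 7 + 1 + 3) / 5 = 24/5 = 4.8
  mean(Y) = (7 + 6 + 2 + 3 + 7) / 5 = 25/5 = 5

Step 2 — sample covariance S[i,j] = (1/(n-1)) · Σ_k (x_{k,i} - mean_i) · (x_{k,j} - mean_j), with n-1 = 4.
  S[X,X] = ((1.2)·(1.2) + (2.2)·(2.2) + (2.2)·(2.2) + (-3.8)·(-3.8) + (-1.8)·(-1.8)) / 4 = 28.8/4 = 7.2
  S[X,Y] = ((1.2)·(2) + (2.2)·(1) + (2.2)·(-3) + (-3.8)·(-2) + (-1.8)·(2)) / 4 = 2/4 = 0.5
  S[Y,Y] = ((2)·(2) + (1)·(1) + (-3)·(-3) + (-2)·(-2) + (2)·(2)) / 4 = 22/4 = 5.5

S is symmetric (S[j,i] = S[i,j]). Assembling:

S = [[7.2, 0.5],
 [0.5, 5.5]]


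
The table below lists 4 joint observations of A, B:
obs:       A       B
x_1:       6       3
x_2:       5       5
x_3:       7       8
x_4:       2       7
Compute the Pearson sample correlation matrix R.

Step 1 — column means:
  mean(A) = (6 + 5 + 7 + 2) / 4 = 20/4 = 5
  mean(B) = (3 + 5 + 8 + 7) / 4 = 23/4 = 5.75

Step 2 — sample variances and covariances s[i,j] = (1/(n-1)) · Σ_k (x_{k,i} - mean_i) · (x_{k,j} - mean_j), with n-1 = 3:
  s[A,A] = ((1)·(1) + (0)·(0) + (2)·(2) + (-3)·(-3)) / 3 = 14/3 = 4.6667
  s[A,B] = ((1)·(-2.75) + (0)·(-0.75) + (2)·(2.25) + (-3)·(1.25)) / 3 = -2/3 = -0.6667
  s[B,B] = ((-2.75)·(-2.75) + (-0.75)·(-0.75) + (2.25)·(2.25) + (1.25)·(1.25)) / 3 = 14.75/3 = 4.9167
  Sample standard deviations s_i = √(s[i,i]):
  s(A) = √(4.6667) = 2.1602
  s(B) = √(4.9167) = 2.2174

Step 3 — r_{ij} = s_{ij} / (s_i · s_j):
  r[A,A] = 1 (diagonal).
  r[A,B] = -0.6667 / (2.1602 · 2.2174) = -0.6667 / 4.79 = -0.1392
  r[B,B] = 1 (diagonal).

R is symmetric with unit diagonal. Assembling:

R = [[1, -0.1392],
 [-0.1392, 1]]


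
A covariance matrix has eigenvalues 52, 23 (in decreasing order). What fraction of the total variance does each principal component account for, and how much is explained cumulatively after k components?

Step 1 — total variance = trace(Sigma) = Σ λ_i = 52 + 23 = 75.

Step 2 — fraction explained by component i = λ_i / Σ λ:
  PC1: 52/75 = 0.6933
  PC2: 23/75 = 0.3067

Step 3 — cumulative fraction after k components = (λ_1 + ... + λ_k) / Σ λ:
  k = 1: 52/75 = 0.6933
  k = 2: (52 + 23)/75 = 75/75 = 1

Summary (fraction, with percent):

explained: PC1 0.6933 (69.33%), PC2 0.3067 (30.67%);  cumulative: 0.6933, 1


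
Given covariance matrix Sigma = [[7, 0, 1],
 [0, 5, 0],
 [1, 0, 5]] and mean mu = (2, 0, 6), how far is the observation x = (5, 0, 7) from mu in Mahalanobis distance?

Step 1 — centre the observation: (x - mu) = (3, 0, 1).

Step 2 — invert Sigma (cofactor / det for 3×3, or solve directly):
  Sigma^{-1} = [[0.1471, 0, -0.0294],
 [0, 0.2, 0],
 [-0.0294, 0, 0.2059]].

Step 3 — form the quadratic (x - mu)^T · Sigma^{-1} · (x - mu):
  Sigma^{-1} · (x - mu) = (0.4118, 0, 0.1176).
  (x - mu)^T · [Sigma^{-1} · (x - mu)] = (3)·(0.4118) + (0)·(0) + (1)·(0.1176) = 1.3529.

Step 4 — take square root: d = √(1.3529) ≈ 1.1632.

d(x, mu) = √(1.3529) ≈ 1.1632


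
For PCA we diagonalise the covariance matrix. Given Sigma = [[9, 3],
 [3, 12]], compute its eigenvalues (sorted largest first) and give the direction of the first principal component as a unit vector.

Step 1 — characteristic polynomial of 2×2 Sigma:
  det(Sigma - λI) = λ² - trace · λ + det = 0.
  trace = 9 + 12 = 21, det = 9·12 - (3)² = 99.
Step 2 — discriminant:
  Δ = trace² - 4·det = 441 - 396 = 45.
Step 3 — eigenvalues:
  λ = (trace ± √Δ)/2 = (21 ± 6.7082)/2,
  λ_1 = 13.8541,  λ_2 = 7.1459.

Step 4 — unit eigenvector for λ_1: solve (Sigma - λ_1 I)v = 0. First row:
  (9 - 13.8541)·v_x + (3)·v_y = 0, i.e. (-4.8541)·v_x + (3)·v_y = 0,
  so v ∝ (b, λ_1 - a) = (3, 4.8541) = u.
  ||u|| = √((3)² + (4.8541)²) = √(32.5623) ≈ 5.7063,
  v_1 = u/||u|| ≈ (0.5257, 0.8507) (||v_1|| = 1).

λ_1 = 13.8541,  λ_2 = 7.1459;  v_1 ≈ (0.5257, 0.8507)


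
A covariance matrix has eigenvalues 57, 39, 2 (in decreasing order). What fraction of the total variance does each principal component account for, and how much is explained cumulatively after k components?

Step 1 — total variance = trace(Sigma) = Σ λ_i = 57 + 39 + 2 = 98.

Step 2 — fraction explained by component i = λ_i / Σ λ:
  PC1: 57/98 = 0.5816
  PC2: 39/98 = 0.398
  PC3: 2/98 = 0.0204

Step 3 — cumulative fraction after k components = (λ_1 + ... + λ_k) / Σ λ:
  k = 1: 57/98 = 0.5816
  k = 2: (57 + 39)/98 = 96/98 = 0.9796
  k = 3: (57 + 39 + 2)/98 = 98/98 = 1

Summary (fraction, with percent):

explained: PC1 0.5816 (58.16%), PC2 0.398 (39.8%), PC3 0.0204 (2.04%);  cumulative: 0.5816, 0.9796, 1


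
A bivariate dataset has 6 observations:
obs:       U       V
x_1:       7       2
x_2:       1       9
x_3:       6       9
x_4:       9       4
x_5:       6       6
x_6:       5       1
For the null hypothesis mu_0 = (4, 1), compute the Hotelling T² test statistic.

Step 1 — sample mean vector:
  mean(U) = (7 + 1 + 6 + 9 + 6 + 5) / 6 = 34/6 = 5.6667
  mean(V) = (2 + 9 + 9 + 4 + 6 + 1) / 6 = 31/6 = 5.1667
  x̄ = (5.6667, 5.1667),  deviation x̄ - mu_0 = (5.6667, 5.1667) - (4, 1) = (1.6667, 4.1667).

Step 2 — sample covariance matrix, S[i,j] = (1/(n-1)) · Σ_k (x_{k,i} - mean_i) · (x_{k,j} - mean_j), divisor n-1 = 5:
  S[U,U] = ((1.3333)·(1.3333) + (-4.6667)·(-4.6667) + (0.3333)·(0.3333) + (3.3333)·(3.3333) + (0.3333)·(0.3333) + (-0.6667)·(-0.6667)) / 5 = 35.3333/5 = 7.0667
  S[U,V] = ((1.3333)·(-3.1667) + (-4.6667)·(3.8333) + (0.3333)·(3.8333) + (3.3333)·(-1.1667) + (0.3333)·(0.8333) + (-0.6667)·(-4.1667)) / 5 = -21.6667/5 = -4.3333
  S[V,V] = ((-3.1667)·(-3.1667) + (3.8333)·(3.8333) + (3.8333)·(3.8333) + (-1.1667)·(-1.1667) + (0.8333)·(0.8333) + (-4.1667)·(-4.1667)) / 5 = 58.8333/5 = 11.7667
  S = [[7.0667, -4.3333],
 [-4.3333, 11.7667]].

Step 3 — invert S. det(S) = 7.0667·11.7667 - (-4.3333)² = 64.3733.
  S^{-1} = (1/det) · [[d, -b], [-b, a]] = [[0.1828, 0.0673],
 [0.0673, 0.1098]].

Step 4 — quadratic form (x̄ - mu_0)^T · S^{-1} · (x̄ - mu_0):
  S^{-1} · (x̄ - mu_0) = (0.5851, 0.5696),
  (x̄ - mu_0)^T · [...] = (1.6667)·(0.5851) + (4.1667)·(0.5696) = 3.3485.

Step 5 — scale by n: T² = 6 · 3.3485 = 20.0911.

T² ≈ 20.0911


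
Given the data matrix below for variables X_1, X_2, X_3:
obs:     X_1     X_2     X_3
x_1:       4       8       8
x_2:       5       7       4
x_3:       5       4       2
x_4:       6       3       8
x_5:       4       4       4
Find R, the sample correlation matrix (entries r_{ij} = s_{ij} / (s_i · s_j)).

Step 1 — column means:
  mean(X_1) = (4 + 5 + 5 + 6 + 4) / 5 = 24/5 = 4.8
  mean(X_2) = (8 + 7 + 4 + 3 + 4) / 5 = 26/5 = 5.2
  mean(X_3) = (8 + 4 + 2 + 8 + 4) / 5 = 26/5 = 5.2

Step 2 — sample variances and covariances s[i,j] = (1/(n-1)) · Σ_k (x_{k,i} - mean_i) · (x_{k,j} - mean_j), with n-1 = 4:
  s[X_1,X_1] = ((-0.8)·(-0.8) + (0.2)·(0.2) + (0.2)·(0.2) + (1.2)·(1.2) + (-0.8)·(-0.8)) / 4 = 2.8/4 = 0.7
  s[X_1,X_2] = ((-0.8)·(2.8) + (0.2)·(1.8) + (0.2)·(-1.2) + (1.2)·(-2.2) + (-0.8)·(-1.2)) / 4 = -3.8/4 = -0.95
  s[X_1,X_3] = ((-0.8)·(2.8) + (0.2)·(-1.2) + (0.2)·(-3.2) + (1.2)·(2.8) + (-0.8)·(-1.2)) / 4 = 1.2/4 = 0.3
  s[X_2,X_2] = ((2.8)·(2.8) + (1.8)·(1.8) + (-1.2)·(-1.2) + (-2.2)·(-2.2) + (-1.2)·(-1.2)) / 4 = 18.8/4 = 4.7
  s[X_2,X_3] = ((2.8)·(2.8) + (1.8)·(-1.2) + (-1.2)·(-3.2) + (-2.2)·(2.8) + (-1.2)·(-1.2)) / 4 = 4.8/4 = 1.2
  s[X_3,X_3] = ((2.8)·(2.8) + (-1.2)·(-1.2) + (-3.2)·(-3.2) + (2.8)·(2.8) + (-1.2)·(-1.2)) / 4 = 28.8/4 = 7.2
  Sample standard deviations s_i = √(s[i,i]):
  s(X_1) = √(0.7) = 0.8367
  s(X_2) = √(4.7) = 2.1679
  s(X_3) = √(7.2) = 2.6833

Step 3 — r_{ij} = s_{ij} / (s_i · s_j):
  r[X_1,X_1] = 1 (diagonal).
  r[X_1,X_2] = -0.95 / (0.8367 · 2.1679) = -0.95 / 1.8138 = -0.5238
  r[X_1,X_3] = 0.3 / (0.8367 · 2.6833) = 0.3 / 2.245 = 0.1336
  r[X_2,X_2] = 1 (diagonal).
  r[X_2,X_3] = 1.2 / (2.1679 · 2.6833) = 1.2 / 5.8172 = 0.2063
  r[X_3,X_3] = 1 (diagonal).

R is symmetric with unit diagonal. Assembling:

R = [[1, -0.5238, 0.1336],
 [-0.5238, 1, 0.2063],
 [0.1336, 0.2063, 1]]


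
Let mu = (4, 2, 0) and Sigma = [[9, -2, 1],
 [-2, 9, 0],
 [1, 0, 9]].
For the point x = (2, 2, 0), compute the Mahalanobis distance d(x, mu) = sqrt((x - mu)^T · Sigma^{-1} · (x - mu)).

Step 1 — centre the observation: (x - mu) = (-2, 0, 0).

Step 2 — invert Sigma (cofactor / det for 3×3, or solve directly):
  Sigma^{-1} = [[0.1184, 0.0263, -0.0132],
 [0.0263, 0.117, -0.0029],
 [-0.0132, -0.0029, 0.1126]].

Step 3 — form the quadratic (x - mu)^T · Sigma^{-1} · (x - mu):
  Sigma^{-1} · (x - mu) = (-0.2368, -0.0526, 0.0263).
  (x - mu)^T · [Sigma^{-1} · (x - mu)] = (-2)·(-0.2368) + (0)·(-0.0526) + (0)·(0.0263) = 0.4737.

Step 4 — take square root: d = √(0.4737) ≈ 0.6882.

d(x, mu) = √(0.4737) ≈ 0.6882


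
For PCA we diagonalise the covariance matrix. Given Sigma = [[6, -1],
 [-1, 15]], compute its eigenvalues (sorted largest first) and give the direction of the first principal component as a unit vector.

Step 1 — characteristic polynomial of 2×2 Sigma:
  det(Sigma - λI) = λ² - trace · λ + det = 0.
  trace = 6 + 15 = 21, det = 6·15 - (-1)² = 89.
Step 2 — discriminant:
  Δ = trace² - 4·det = 441 - 356 = 85.
Step 3 — eigenvalues:
  λ = (trace ± √Δ)/2 = (21 ± 9.2195)/2,
  λ_1 = 15.1098,  λ_2 = 5.8902.

Step 4 — unit eigenvector for λ_1: solve (Sigma - λ_1 I)v = 0. First row:
  (6 - 15.1098)·v_x + (-1)·v_y = 0, i.e. (-9.1098)·v_x + (-1)·v_y = 0,
  so v ∝ (b, λ_1 - a) = (-1, 9.1098); multiply by -1 so the first entry is positive: u = (1, -9.1098).
  ||u|| = √((1)² + (-9.1098)²) = √(83.988) ≈ 9.1645,
  v_1 = u/||u|| ≈ (0.1091, -0.994) (||v_1|| = 1).

λ_1 = 15.1098,  λ_2 = 5.8902;  v_1 ≈ (0.1091, -0.994)


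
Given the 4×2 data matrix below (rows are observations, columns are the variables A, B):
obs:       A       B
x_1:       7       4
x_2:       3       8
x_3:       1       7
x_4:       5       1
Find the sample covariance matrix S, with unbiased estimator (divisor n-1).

Step 1 — column means:
  mean(A) = (7 + 3 + 1 + 5) / 4 = 16/4 = 4
  mean(B) = (4 + 8 + 7 + 1) / 4 = 20/4 = 5

Step 2 — sample covariance S[i,j] = (1/(n-1)) · Σ_k (x_{k,i} - mean_i) · (x_{k,j} - mean_j), with n-1 = 3.
  S[A,A] = ((3)·(3) + (-1)·(-1) + (-3)·(-3) + (1)·(1)) / 3 = 20/3 = 6.6667
  S[A,B] = ((3)·(-1) + (-1)·(3) + (-3)·(2) + (1)·(-4)) / 3 = -16/3 = -5.3333
  S[B,B] = ((-1)·(-1) + (3)·(3) + (2)·(2) + (-4)·(-4)) / 3 = 30/3 = 10

S is symmetric (S[j,i] = S[i,j]). Assembling:

S = [[6.6667, -5.3333],
 [-5.3333, 10]]


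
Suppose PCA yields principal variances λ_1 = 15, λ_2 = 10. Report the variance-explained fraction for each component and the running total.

Step 1 — total variance = trace(Sigma) = Σ λ_i = 15 + 10 = 25.

Step 2 — fraction explained by component i = λ_i / Σ λ:
  PC1: 15/25 = 0.6
  PC2: 10/25 = 0.4

Step 3 — cumulative fraction after k components = (λ_1 + ... + λ_k) / Σ λ:
  k = 1: 15/25 = 0.6
  k = 2: (15 + 10)/25 = 25/25 = 1

Summary (fraction, with percent):

explained: PC1 0.6 (60%), PC2 0.4 (40%);  cumulative: 0.6, 1


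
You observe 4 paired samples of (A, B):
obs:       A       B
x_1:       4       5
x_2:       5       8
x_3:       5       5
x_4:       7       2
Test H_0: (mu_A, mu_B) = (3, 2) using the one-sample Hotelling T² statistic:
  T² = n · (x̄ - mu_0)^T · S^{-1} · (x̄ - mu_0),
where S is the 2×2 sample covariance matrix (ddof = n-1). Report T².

Step 1 — sample mean vector:
  mean(A) = (4 + 5 + 5 + 7) / 4 = 21/4 = 5.25
  mean(B) = (5 + 8 + 5 + 2) / 4 = 20/4 = 5
  x̄ = (5.25, 5),  deviation x̄ - mu_0 = (5.25, 5) - (3, 2) = (2.25, 3).

Step 2 — sample covariance matrix, S[i,j] = (1/(n-1)) · Σ_k (x_{k,i} - mean_i) · (x_{k,j} - mean_j), divisor n-1 = 3:
  S[A,A] = ((-1.25)·(-1.25) + (-0.25)·(-0.25) + (-0.25)·(-0.25) + (1.75)·(1.75)) / 3 = 4.75/3 = 1.5833
  S[A,B] = ((-1.25)·(0) + (-0.25)·(3) + (-0.25)·(0) + (1.75)·(-3)) / 3 = -6/3 = -2
  S[B,B] = ((0)·(0) + (3)·(3) + (0)·(0) + (-3)·(-3)) / 3 = 18/3 = 6
  S = [[1.5833, -2],
 [-2, 6]].

Step 3 — invert S. det(S) = 1.5833·6 - (-2)² = 5.5.
  S^{-1} = (1/det) · [[d, -b], [-b, a]] = [[1.0909, 0.3636],
 [0.3636, 0.2879]].

Step 4 — quadratic form (x̄ - mu_0)^T · S^{-1} · (x̄ - mu_0):
  S^{-1} · (x̄ - mu_0) = (3.5455, 1.6818),
  (x̄ - mu_0)^T · [...] = (2.25)·(3.5455) + (3)·(1.6818) = 13.0227.

Step 5 — scale by n: T² = 4 · 13.0227 = 52.0909.

T² ≈ 52.0909


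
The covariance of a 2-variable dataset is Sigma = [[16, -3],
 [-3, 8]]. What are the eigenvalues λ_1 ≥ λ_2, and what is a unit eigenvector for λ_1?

Step 1 — characteristic polynomial of 2×2 Sigma:
  det(Sigma - λI) = λ² - trace · λ + det = 0.
  trace = 16 + 8 = 24, det = 16·8 - (-3)² = 119.
Step 2 — discriminant:
  Δ = trace² - 4·det = 576 - 476 = 100.
Step 3 — eigenvalues:
  λ = (trace ± √Δ)/2 = (24 ± 10)/2,
  λ_1 = 17,  λ_2 = 7.

Step 4 — unit eigenvector for λ_1: solve (Sigma - λ_1 I)v = 0. First row:
  (16 - 17)·v_x + (-3)·v_y = 0, i.e. (-1)·v_x + (-3)·v_y = 0,
  so v ∝ (b, λ_1 - a) = (-3, 1); multiply by -1 so the first entry is positive: u = (3, -1).
  ||u|| = √((3)² + (-1)²) = √(10) ≈ 3.1623,
  v_1 = u/||u|| ≈ (0.9487, -0.3162) (||v_1|| = 1).

λ_1 = 17,  λ_2 = 7;  v_1 ≈ (0.9487, -0.3162)


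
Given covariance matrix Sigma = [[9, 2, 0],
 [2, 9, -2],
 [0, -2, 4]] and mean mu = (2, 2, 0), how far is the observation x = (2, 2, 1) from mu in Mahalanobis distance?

Step 1 — centre the observation: (x - mu) = (0, 0, 1).

Step 2 — invert Sigma (cofactor / det for 3×3, or solve directly):
  Sigma^{-1} = [[0.1176, -0.0294, -0.0147],
 [-0.0294, 0.1324, 0.0662],
 [-0.0147, 0.0662, 0.2831]].

Step 3 — form the quadratic (x - mu)^T · Sigma^{-1} · (x - mu):
  Sigma^{-1} · (x - mu) = (-0.0147, 0.0662, 0.2831).
  (x - mu)^T · [Sigma^{-1} · (x - mu)] = (0)·(-0.0147) + (0)·(0.0662) + (1)·(0.2831) = 0.2831.

Step 4 — take square root: d = √(0.2831) ≈ 0.5321.

d(x, mu) = √(0.2831) ≈ 0.5321


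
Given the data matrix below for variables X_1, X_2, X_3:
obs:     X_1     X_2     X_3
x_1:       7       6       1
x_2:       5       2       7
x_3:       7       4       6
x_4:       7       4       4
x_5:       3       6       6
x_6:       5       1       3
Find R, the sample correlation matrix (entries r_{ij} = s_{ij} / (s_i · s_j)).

Step 1 — column means:
  mean(X_1) = (7 + 5 + 7 + 7 + 3 + 5) / 6 = 34/6 = 5.6667
  mean(X_2) = (6 + 2 + 4 + 4 + 6 + 1) / 6 = 23/6 = 3.8333
  mean(X_3) = (1 + 7 + 6 + 4 + 6 + 3) / 6 = 27/6 = 4.5

Step 2 — sample variances and covariances s[i,j] = (1/(n-1)) · Σ_k (x_{k,i} - mean_i) · (x_{k,j} - mean_j), with n-1 = 5:
  s[X_1,X_1] = ((1.3333)·(1.3333) + (-0.6667)·(-0.6667) + (1.3333)·(1.3333) + (1.3333)·(1.3333) + (-2.6667)·(-2.6667) + (-0.6667)·(-0.6667)) / 5 = 13.3333/5 = 2.6667
  s[X_1,X_2] = ((1.3333)·(2.1667) + (-0.6667)·(-1.8333) + (1.3333)·(0.1667) + (1.3333)·(0.1667) + (-2.6667)·(2.1667) + (-0.6667)·(-2.8333)) / 5 = 0.6667/5 = 0.1333
  s[X_1,X_3] = ((1.3333)·(-3.5) + (-0.6667)·(2.5) + (1.3333)·(1.5) + (1.3333)·(-0.5) + (-2.6667)·(1.5) + (-0.6667)·(-1.5)) / 5 = -8/5 = -1.6
  s[X_2,X_2] = ((2.1667)·(2.1667) + (-1.8333)·(-1.8333) + (0.1667)·(0.1667) + (0.1667)·(0.1667) + (2.1667)·(2.1667) + (-2.8333)·(-2.8333)) / 5 = 20.8333/5 = 4.1667
  s[X_2,X_3] = ((2.1667)·(-3.5) + (-1.8333)·(2.5) + (0.1667)·(1.5) + (0.1667)·(-0.5) + (2.1667)·(1.5) + (-2.8333)·(-1.5)) / 5 = -4.5/5 = -0.9
  s[X_3,X_3] = ((-3.5)·(-3.5) + (2.5)·(2.5) + (1.5)·(1.5) + (-0.5)·(-0.5) + (1.5)·(1.5) + (-1.5)·(-1.5)) / 5 = 25.5/5 = 5.1
  Sample standard deviations s_i = √(s[i,i]):
  s(X_1) = √(2.6667) = 1.633
  s(X_2) = √(4.1667) = 2.0412
  s(X_3) = √(5.1) = 2.2583

Step 3 — r_{ij} = s_{ij} / (s_i · s_j):
  r[X_1,X_1] = 1 (diagonal).
  r[X_1,X_2] = 0.1333 / (1.633 · 2.0412) = 0.1333 / 3.3333 = 0.04
  r[X_1,X_3] = -1.6 / (1.633 · 2.2583) = -1.6 / 3.6878 = -0.4339
  r[X_2,X_2] = 1 (diagonal).
  r[X_2,X_3] = -0.9 / (2.0412 · 2.2583) = -0.9 / 4.6098 = -0.1952
  r[X_3,X_3] = 1 (diagonal).

R is symmetric with unit diagonal. Assembling:

R = [[1, 0.04, -0.4339],
 [0.04, 1, -0.1952],
 [-0.4339, -0.1952, 1]]


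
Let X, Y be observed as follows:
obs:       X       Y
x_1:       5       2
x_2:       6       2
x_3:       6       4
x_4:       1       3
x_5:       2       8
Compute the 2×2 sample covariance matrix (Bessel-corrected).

Step 1 — column means:
  mean(X) = (5 + 6 + 6 + 1 + 2) / 5 = 20/5 = 4
  mean(Y) = (2 + 2 + 4 + 3 + 8) / 5 = 19/5 = 3.8

Step 2 — sample covariance S[i,j] = (1/(n-1)) · Σ_k (x_{k,i} - mean_i) · (x_{k,j} - mean_j), with n-1 = 4.
  S[X,X] = ((1)·(1) + (2)·(2) + (2)·(2) + (-3)·(-3) + (-2)·(-2)) / 4 = 22/4 = 5.5
  S[X,Y] = ((1)·(-1.8) + (2)·(-1.8) + (2)·(0.2) + (-3)·(-0.8) + (-2)·(4.2)) / 4 = -11/4 = -2.75
  S[Y,Y] = ((-1.8)·(-1.8) + (-1.8)·(-1.8) + (0.2)·(0.2) + (-0.8)·(-0.8) + (4.2)·(4.2)) / 4 = 24.8/4 = 6.2

S is symmetric (S[j,i] = S[i,j]). Assembling:

S = [[5.5, -2.75],
 [-2.75, 6.2]]


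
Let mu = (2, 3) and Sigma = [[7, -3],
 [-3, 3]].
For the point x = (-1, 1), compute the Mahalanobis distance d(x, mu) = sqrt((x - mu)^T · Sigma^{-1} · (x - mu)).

Step 1 — centre the observation: (x - mu) = (-3, -2).

Step 2 — invert Sigma. det(Sigma) = 7·3 - (-3)² = 12.
  Sigma^{-1} = (1/det) · [[d, -b], [-b, a]] = [[0.25, 0.25],
 [0.25, 0.5833]].

Step 3 — form the quadratic (x - mu)^T · Sigma^{-1} · (x - mu):
  Sigma^{-1} · (x - mu) = (-1.25, -1.9167).
  (x - mu)^T · [Sigma^{-1} · (x - mu)] = (-3)·(-1.25) + (-2)·(-1.9167) = 7.5833.

Step 4 — take square root: d = √(7.5833) ≈ 2.7538.

d(x, mu) = √(7.5833) ≈ 2.7538


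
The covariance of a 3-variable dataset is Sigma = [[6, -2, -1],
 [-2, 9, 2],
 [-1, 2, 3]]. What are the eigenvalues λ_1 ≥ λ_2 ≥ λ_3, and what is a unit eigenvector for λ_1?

Step 1 — characteristic polynomial p(λ) = det(λI - Sigma) = λ³ - tr·λ² + c_1·λ - det, where tr = trace, c_1 = sum of the principal 2×2 minors, det = det(Sigma):
  tr = 6 + 9 + 3 = 18,
  c_1 = (6·9 - (-2)²) + (6·3 - (-1)²) + (9·3 - (2)²) = 50 + 17 + 23 = 90,
  det = 6·(9·3 - (2)²) - (-2)·((-2)·3 - (2)·(-1)) + (-1)·((-2)·(2) - 9·(-1)) = 6·(23) - (-2)·(-4) + (-1)·(5) = 125.
  So p(λ) = λ³ - 18λ² + 90λ - 125.
Step 2 — look for an integer root (rational root theorem: any rational root is an integer divisor of 125). Testing λ = 5:
  p(5) = 125 - 450 + 450 - 125 = 0  ✓
  Dividing out (λ - 5): p(λ) = (λ - 5)(λ² - 13λ + 25).
Step 3 — remaining eigenvalues from the quadratic λ² - 13λ + 25 = 0:
  Δ = 13² - 4·25 = 169 - 100 = 69,  λ = (13 ± √69)/2 = (13 ± 8.3066)/2 ≈ 10.6533 or 2.3467.
  Sorted: λ_1 = 10.6533,  λ_2 = 5,  λ_3 = 2.3467  (check: sum = 18 = tr ✓).

Step 4 — unit eigenvector for λ_1 ≈ 10.6533: v spans the null space of (Sigma - λ_1 I), whose rows are
  r_1 = (-4.6533, -2, -1),  r_2 = (-2, -1.6533, 2),  r_3 = (-1, 2, -7.6533).
  v is orthogonal to every row, so take v ∝ r_1 × r_2 = ((-2)·(2) - (-1)·(-1.6533), (-1)·(-2) - (-4.6533)·(2), (-4.6533)·(-1.6533) - (-2)·(-2)) ≈ (-5.6533, 11.3066, 3.6934).
  Rescale (multiply by -1 so the first nonzero entry is positive): u = (5.6533, -11.3066, -3.6934).
  ||u|| = √((5.6533)² + (-11.3066)² + (-3.6934)²) = √(173.4407) ≈ 13.1697,  v_1 = u/||u|| ≈ (0.4293, -0.8585, -0.2804) (||v_1|| = 1).

λ_1 = 10.6533,  λ_2 = 5,  λ_3 = 2.3467;  v_1 ≈ (0.4293, -0.8585, -0.2804)


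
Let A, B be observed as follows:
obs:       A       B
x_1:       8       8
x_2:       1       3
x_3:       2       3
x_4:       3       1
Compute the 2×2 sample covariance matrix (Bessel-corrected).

Step 1 — column means:
  mean(A) = (8 + 1 + 2 + 3) / 4 = 14/4 = 3.5
  mean(B) = (8 + 3 + 3 + 1) / 4 = 15/4 = 3.75

Step 2 — sample covariance S[i,j] = (1/(n-1)) · Σ_k (x_{k,i} - mean_i) · (x_{k,j} - mean_j), with n-1 = 3.
  S[A,A] = ((4.5)·(4.5) + (-2.5)·(-2.5) + (-1.5)·(-1.5) + (-0.5)·(-0.5)) / 3 = 29/3 = 9.6667
  S[A,B] = ((4.5)·(4.25) + (-2.5)·(-0.75) + (-1.5)·(-0.75) + (-0.5)·(-2.75)) / 3 = 23.5/3 = 7.8333
  S[B,B] = ((4.25)·(4.25) + (-0.75)·(-0.75) + (-0.75)·(-0.75) + (-2.75)·(-2.75)) / 3 = 26.75/3 = 8.9167

S is symmetric (S[j,i] = S[i,j]). Assembling:

S = [[9.6667, 7.8333],
 [7.8333, 8.9167]]


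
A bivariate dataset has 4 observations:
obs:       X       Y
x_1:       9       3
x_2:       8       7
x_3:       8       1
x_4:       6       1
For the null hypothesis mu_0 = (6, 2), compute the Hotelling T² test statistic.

Step 1 — sample mean vector:
  mean(X) = (9 + 8 + 8 + 6) / 4 = 31/4 = 7.75
  mean(Y) = (3 + 7 + 1 + 1) / 4 = 12/4 = 3
  x̄ = (7.75, 3),  deviation x̄ - mu_0 = (7.75, 3) - (6, 2) = (1.75, 1).

Step 2 — sample covariance matrix, S[i,j] = (1/(n-1)) · Σ_k (x_{k,i} - mean_i) · (x_{k,j} - mean_j), divisor n-1 = 3:
  S[X,X] = ((1.25)·(1.25) + (0.25)·(0.25) + (0.25)·(0.25) + (-1.75)·(-1.75)) / 3 = 4.75/3 = 1.5833
  S[X,Y] = ((1.25)·(0) + (0.25)·(4) + (0.25)·(-2) + (-1.75)·(-2)) / 3 = 4/3 = 1.3333
  S[Y,Y] = ((0)·(0) + (4)·(4) + (-2)·(-2) + (-2)·(-2)) / 3 = 24/3 = 8
  S = [[1.5833, 1.3333],
 [1.3333, 8]].

Step 3 — invert S. det(S) = 1.5833·8 - (1.3333)² = 10.8889.
  S^{-1} = (1/det) · [[d, -b], [-b, a]] = [[0.7347, -0.1224],
 [-0.1224, 0.1454]].

Step 4 — quadratic form (x̄ - mu_0)^T · S^{-1} · (x̄ - mu_0):
  S^{-1} · (x̄ - mu_0) = (1.1633, -0.0689),
  (x̄ - mu_0)^T · [...] = (1.75)·(1.1633) + (1)·(-0.0689) = 1.9668.

Step 5 — scale by n: T² = 4 · 1.9668 = 7.8673.

T² ≈ 7.8673


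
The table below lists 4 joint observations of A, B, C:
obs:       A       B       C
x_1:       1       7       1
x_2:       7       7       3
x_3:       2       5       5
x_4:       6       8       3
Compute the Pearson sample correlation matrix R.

Step 1 — column means:
  mean(A) = (1 + 7 + 2 + 6) / 4 = 16/4 = 4
  mean(B) = (7 + 7 + 5 + 8) / 4 = 27/4 = 6.75
  mean(C) = (1 + 3 + 5 + 3) / 4 = 12/4 = 3

Step 2 — sample variances and covariances s[i,j] = (1/(n-1)) · Σ_k (x_{k,i} - mean_i) · (x_{k,j} - mean_j), with n-1 = 3:
  s[A,A] = ((-3)·(-3) + (3)·(3) + (-2)·(-2) + (2)·(2)) / 3 = 26/3 = 8.6667
  s[A,B] = ((-3)·(0.25) + (3)·(0.25) + (-2)·(-1.75) + (2)·(1.25)) / 3 = 6/3 = 2
  s[A,C] = ((-3)·(-2) + (3)·(0) + (-2)·(2) + (2)·(0)) / 3 = 2/3 = 0.6667
  s[B,B] = ((0.25)·(0.25) + (0.25)·(0.25) + (-1.75)·(-1.75) + (1.25)·(1.25)) / 3 = 4.75/3 = 1.5833
  s[B,C] = ((0.25)·(-2) + (0.25)·(0) + (-1.75)·(2) + (1.25)·(0)) / 3 = -4/3 = -1.3333
  s[C,C] = ((-2)·(-2) + (0)·(0) + (2)·(2) + (0)·(0)) / 3 = 8/3 = 2.6667
  Sample standard deviations s_i = √(s[i,i]):
  s(A) = √(8.6667) = 2.9439
  s(B) = √(1.5833) = 1.2583
  s(C) = √(2.6667) = 1.633

Step 3 — r_{ij} = s_{ij} / (s_i · s_j):
  r[A,A] = 1 (diagonal).
  r[A,B] = 2 / (2.9439 · 1.2583) = 2 / 3.7044 = 0.5399
  r[A,C] = 0.6667 / (2.9439 · 1.633) = 0.6667 / 4.8074 = 0.1387
  r[B,B] = 1 (diagonal).
  r[B,C] = -1.3333 / (1.2583 · 1.633) = -1.3333 / 2.0548 = -0.6489
  r[C,C] = 1 (diagonal).

R is symmetric with unit diagonal. Assembling:

R = [[1, 0.5399, 0.1387],
 [0.5399, 1, -0.6489],
 [0.1387, -0.6489, 1]]


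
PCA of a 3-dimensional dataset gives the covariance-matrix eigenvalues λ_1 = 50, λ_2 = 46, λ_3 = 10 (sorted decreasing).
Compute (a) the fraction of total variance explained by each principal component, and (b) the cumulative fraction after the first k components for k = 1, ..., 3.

Step 1 — total variance = trace(Sigma) = Σ λ_i = 50 + 46 + 10 = 106.

Step 2 — fraction explained by component i = λ_i / Σ λ:
  PC1: 50/106 = 0.4717
  PC2: 46/106 = 0.434
  PC3: 10/106 = 0.0943

Step 3 — cumulative fraction after k components = (λ_1 + ... + λ_k) / Σ λ:
  k = 1: 50/106 = 0.4717
  k = 2: (50 + 46)/106 = 96/106 = 0.9057
  k = 3: (50 + 46 + 10)/106 = 106/106 = 1

Summary (fraction, with percent):

explained: PC1 0.4717 (47.17%), PC2 0.434 (43.4%), PC3 0.0943 (9.43%);  cumulative: 0.4717, 0.9057, 1


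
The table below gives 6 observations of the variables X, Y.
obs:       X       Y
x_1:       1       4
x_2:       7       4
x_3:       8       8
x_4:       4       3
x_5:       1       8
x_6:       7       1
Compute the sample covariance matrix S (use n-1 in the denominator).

Step 1 — column means:
  mean(X) = (1 + 7 + 8 + 4 + 1 + 7) / 6 = 28/6 = 4.6667
  mean(Y) = (4 + 4 + 8 + 3 + 8 + 1) / 6 = 28/6 = 4.6667

Step 2 — sample covariance S[i,j] = (1/(n-1)) · Σ_k (x_{k,i} - mean_i) · (x_{k,j} - mean_j), with n-1 = 5.
  S[X,X] = ((-3.6667)·(-3.6667) + (2.3333)·(2.3333) + (3.3333)·(3.3333) + (-0.6667)·(-0.6667) + (-3.6667)·(-3.6667) + (2.3333)·(2.3333)) / 5 = 49.3333/5 = 9.8667
  S[X,Y] = ((-3.6667)·(-0.6667) + (2.3333)·(-0.6667) + (3.3333)·(3.3333) + (-0.6667)·(-1.6667) + (-3.6667)·(3.3333) + (2.3333)·(-3.6667)) / 5 = -7.6667/5 = -1.5333
  S[Y,Y] = ((-0.6667)·(-0.6667) + (-0.6667)·(-0.6667) + (3.3333)·(3.3333) + (-1.6667)·(-1.6667) + (3.3333)·(3.3333) + (-3.6667)·(-3.6667)) / 5 = 39.3333/5 = 7.8667

S is symmetric (S[j,i] = S[i,j]). Assembling:

S = [[9.8667, -1.5333],
 [-1.5333, 7.8667]]


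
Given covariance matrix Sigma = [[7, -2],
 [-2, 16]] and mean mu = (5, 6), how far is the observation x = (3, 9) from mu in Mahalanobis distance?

Step 1 — centre the observation: (x - mu) = (-2, 3).

Step 2 — invert Sigma. det(Sigma) = 7·16 - (-2)² = 108.
  Sigma^{-1} = (1/det) · [[d, -b], [-b, a]] = [[0.1481, 0.0185],
 [0.0185, 0.0648]].

Step 3 — form the quadratic (x - mu)^T · Sigma^{-1} · (x - mu):
  Sigma^{-1} · (x - mu) = (-0.2407, 0.1574).
  (x - mu)^T · [Sigma^{-1} · (x - mu)] = (-2)·(-0.2407) + (3)·(0.1574) = 0.9537.

Step 4 — take square root: d = √(0.9537) ≈ 0.9766.

d(x, mu) = √(0.9537) ≈ 0.9766


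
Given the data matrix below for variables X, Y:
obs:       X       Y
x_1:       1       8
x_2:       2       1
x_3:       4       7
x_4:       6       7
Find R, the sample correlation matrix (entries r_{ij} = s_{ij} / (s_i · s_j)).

Step 1 — column means:
  mean(X) = (1 + 2 + 4 + 6) / 4 = 13/4 = 3.25
  mean(Y) = (8 + 1 + 7 + 7) / 4 = 23/4 = 5.75

Step 2 — sample variances and covariances s[i,j] = (1/(n-1)) · Σ_k (x_{k,i} - mean_i) · (x_{k,j} - mean_j), with n-1 = 3:
  s[X,X] = ((-2.25)·(-2.25) + (-1.25)·(-1.25) + (0.75)·(0.75) + (2.75)·(2.75)) / 3 = 14.75/3 = 4.9167
  s[X,Y] = ((-2.25)·(2.25) + (-1.25)·(-4.75) + (0.75)·(1.25) + (2.75)·(1.25)) / 3 = 5.25/3 = 1.75
  s[Y,Y] = ((2.25)·(2.25) + (-4.75)·(-4.75) + (1.25)·(1.25) + (1.25)·(1.25)) / 3 = 30.75/3 = 10.25
  Sample standard deviations s_i = √(s[i,i]):
  s(X) = √(4.9167) = 2.2174
  s(Y) = √(10.25) = 3.2016

Step 3 — r_{ij} = s_{ij} / (s_i · s_j):
  r[X,X] = 1 (diagonal).
  r[X,Y] = 1.75 / (2.2174 · 3.2016) = 1.75 / 7.099 = 0.2465
  r[Y,Y] = 1 (diagonal).

R is symmetric with unit diagonal. Assembling:

R = [[1, 0.2465],
 [0.2465, 1]]


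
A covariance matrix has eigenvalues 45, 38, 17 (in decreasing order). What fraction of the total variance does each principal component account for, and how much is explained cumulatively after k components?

Step 1 — total variance = trace(Sigma) = Σ λ_i = 45 + 38 + 17 = 100.

Step 2 — fraction explained by component i = λ_i / Σ λ:
  PC1: 45/100 = 0.45
  PC2: 38/100 = 0.38
  PC3: 17/100 = 0.17

Step 3 — cumulative fraction after k components = (λ_1 + ... + λ_k) / Σ λ:
  k = 1: 45/100 = 0.45
  k = 2: (45 + 38)/100 = 83/100 = 0.83
  k = 3: (45 + 38 + 17)/100 = 100/100 = 1

Summary (fraction, with percent):

explained: PC1 0.45 (45%), PC2 0.38 (38%), PC3 0.17 (17%);  cumulative: 0.45, 0.83, 1


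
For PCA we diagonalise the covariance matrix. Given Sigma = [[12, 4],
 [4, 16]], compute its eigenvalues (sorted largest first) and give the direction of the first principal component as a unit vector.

Step 1 — characteristic polynomial of 2×2 Sigma:
  det(Sigma - λI) = λ² - trace · λ + det = 0.
  trace = 12 + 16 = 28, det = 12·16 - (4)² = 176.
Step 2 — discriminant:
  Δ = trace² - 4·det = 784 - 704 = 80.
Step 3 — eigenvalues:
  λ = (trace ± √Δ)/2 = (28 ± 8.9443)/2,
  λ_1 = 18.4721,  λ_2 = 9.5279.

Step 4 — unit eigenvector for λ_1: solve (Sigma - λ_1 I)v = 0. First row:
  (12 - 18.4721)·v_x + (4)·v_y = 0, i.e. (-6.4721)·v_x + (4)·v_y = 0,
  so v ∝ (b, λ_1 - a) = (4, 6.4721) = u.
  ||u|| = √((4)² + (6.4721)²) = √(57.8885) ≈ 7.6085,
  v_1 = u/||u|| ≈ (0.5257, 0.8507) (||v_1|| = 1).

λ_1 = 18.4721,  λ_2 = 9.5279;  v_1 ≈ (0.5257, 0.8507)


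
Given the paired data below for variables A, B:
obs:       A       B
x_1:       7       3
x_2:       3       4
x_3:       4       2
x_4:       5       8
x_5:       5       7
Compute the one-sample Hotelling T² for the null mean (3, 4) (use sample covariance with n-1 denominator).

Step 1 — sample mean vector:
  mean(A) = (7 + 3 + 4 + 5 + 5) / 5 = 24/5 = 4.8
  mean(B) = (3 + 4 + 2 + 8 + 7) / 5 = 24/5 = 4.8
  x̄ = (4.8, 4.8),  deviation x̄ - mu_0 = (4.8, 4.8) - (3, 4) = (1.8, 0.8).

Step 2 — sample covariance matrix, S[i,j] = (1/(n-1)) · Σ_k (x_{k,i} - mean_i) · (x_{k,j} - mean_j), divisor n-1 = 4:
  S[A,A] = ((2.2)·(2.2) + (-1.8)·(-1.8) + (-0.8)·(-0.8) + (0.2)·(0.2) + (0.2)·(0.2)) / 4 = 8.8/4 = 2.2
  S[A,B] = ((2.2)·(-1.8) + (-1.8)·(-0.8) + (-0.8)·(-2.8) + (0.2)·(3.2) + (0.2)·(2.2)) / 4 = 0.8/4 = 0.2
  S[B,B] = ((-1.8)·(-1.8) + (-0.8)·(-0.8) + (-2.8)·(-2.8) + (3.2)·(3.2) + (2.2)·(2.2)) / 4 = 26.8/4 = 6.7
  S = [[2.2, 0.2],
 [0.2, 6.7]].

Step 3 — invert S. det(S) = 2.2·6.7 - (0.2)² = 14.7.
  S^{-1} = (1/det) · [[d, -b], [-b, a]] = [[0.4558, -0.0136],
 [-0.0136, 0.1497]].

Step 4 — quadratic form (x̄ - mu_0)^T · S^{-1} · (x̄ - mu_0):
  S^{-1} · (x̄ - mu_0) = (0.8095, 0.0952),
  (x̄ - mu_0)^T · [...] = (1.8)·(0.8095) + (0.8)·(0.0952) = 1.5333.

Step 5 — scale by n: T² = 5 · 1.5333 = 7.6667.

T² ≈ 7.6667


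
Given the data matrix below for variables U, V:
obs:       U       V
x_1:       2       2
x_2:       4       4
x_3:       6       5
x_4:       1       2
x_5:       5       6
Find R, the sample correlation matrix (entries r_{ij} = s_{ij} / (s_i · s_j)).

Step 1 — column means:
  mean(U) = (2 + 4 + 6 + 1 + 5) / 5 = 18/5 = 3.6
  mean(V) = (2 + 4 + 5 + 2 + 6) / 5 = 19/5 = 3.8

Step 2 — sample variances and covariances s[i,j] = (1/(n-1)) · Σ_k (x_{k,i} - mean_i) · (x_{k,j} - mean_j), with n-1 = 4:
  s[U,U] = ((-1.6)·(-1.6) + (0.4)·(0.4) + (2.4)·(2.4) + (-2.6)·(-2.6) + (1.4)·(1.4)) / 4 = 17.2/4 = 4.3
  s[U,V] = ((-1.6)·(-1.8) + (0.4)·(0.2) + (2.4)·(1.2) + (-2.6)·(-1.8) + (1.4)·(2.2)) / 4 = 13.6/4 = 3.4
  s[V,V] = ((-1.8)·(-1.8) + (0.2)·(0.2) + (1.2)·(1.2) + (-1.8)·(-1.8) + (2.2)·(2.2)) / 4 = 12.8/4 = 3.2
  Sample standard deviations s_i = √(s[i,i]):
  s(U) = √(4.3) = 2.0736
  s(V) = √(3.2) = 1.7889

Step 3 — r_{ij} = s_{ij} / (s_i · s_j):
  r[U,U] = 1 (diagonal).
  r[U,V] = 3.4 / (2.0736 · 1.7889) = 3.4 / 3.7094 = 0.9166
  r[V,V] = 1 (diagonal).

R is symmetric with unit diagonal. Assembling:

R = [[1, 0.9166],
 [0.9166, 1]]


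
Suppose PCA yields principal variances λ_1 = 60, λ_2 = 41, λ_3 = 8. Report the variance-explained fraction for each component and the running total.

Step 1 — total variance = trace(Sigma) = Σ λ_i = 60 + 41 + 8 = 109.

Step 2 — fraction explained by component i = λ_i / Σ λ:
  PC1: 60/109 = 0.5505
  PC2: 41/109 = 0.3761
  PC3: 8/109 = 0.0734

Step 3 — cumulative fraction after k components = (λ_1 + ... + λ_k) / Σ λ:
  k = 1: 60/109 = 0.5505
  k = 2: (60 + 41)/109 = 101/109 = 0.9266
  k = 3: (60 + 41 + 8)/109 = 109/109 = 1

Summary (fraction, with percent):

explained: PC1 0.5505 (55.05%), PC2 0.3761 (37.61%), PC3 0.0734 (7.34%);  cumulative: 0.5505, 0.9266, 1


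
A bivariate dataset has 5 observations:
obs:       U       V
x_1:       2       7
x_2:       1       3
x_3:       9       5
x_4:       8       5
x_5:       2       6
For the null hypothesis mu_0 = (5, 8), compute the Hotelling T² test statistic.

Step 1 — sample mean vector:
  mean(U) = (2 + 1 + 9 + 8 + 2) / 5 = 22/5 = 4.4
  mean(V) = (7 + 3 + 5 + 5 + 6) / 5 = 26/5 = 5.2
  x̄ = (4.4, 5.2),  deviation x̄ - mu_0 = (4.4, 5.2) - (5, 8) = (-0.6, -2.8).

Step 2 — sample covariance matrix, S[i,j] = (1/(n-1)) · Σ_k (x_{k,i} - mean_i) · (x_{k,j} - mean_j), divisor n-1 = 4:
  S[U,U] = ((-2.4)·(-2.4) + (-3.4)·(-3.4) + (4.6)·(4.6) + (3.6)·(3.6) + (-2.4)·(-2.4)) / 4 = 57.2/4 = 14.3
  S[U,V] = ((-2.4)·(1.8) + (-3.4)·(-2.2) + (4.6)·(-0.2) + (3.6)·(-0.2) + (-2.4)·(0.8)) / 4 = -0.4/4 = -0.1
  S[V,V] = ((1.8)·(1.8) + (-2.2)·(-2.2) + (-0.2)·(-0.2) + (-0.2)·(-0.2) + (0.8)·(0.8)) / 4 = 8.8/4 = 2.2
  S = [[14.3, -0.1],
 [-0.1, 2.2]].

Step 3 — invert S. det(S) = 14.3·2.2 - (-0.1)² = 31.45.
  S^{-1} = (1/det) · [[d, -b], [-b, a]] = [[0.07, 0.0032],
 [0.0032, 0.4547]].

Step 4 — quadratic form (x̄ - mu_0)^T · S^{-1} · (x̄ - mu_0):
  S^{-1} · (x̄ - mu_0) = (-0.0509, -1.275),
  (x̄ - mu_0)^T · [...] = (-0.6)·(-0.0509) + (-2.8)·(-1.275) = 3.6006.

Step 5 — scale by n: T² = 5 · 3.6006 = 18.0032.

T² ≈ 18.0032


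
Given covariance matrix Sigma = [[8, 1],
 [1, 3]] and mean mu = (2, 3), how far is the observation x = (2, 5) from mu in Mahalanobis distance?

Step 1 — centre the observation: (x - mu) = (0, 2).

Step 2 — invert Sigma. det(Sigma) = 8·3 - (1)² = 23.
  Sigma^{-1} = (1/det) · [[d, -b], [-b, a]] = [[0.1304, -0.0435],
 [-0.0435, 0.3478]].

Step 3 — form the quadratic (x - mu)^T · Sigma^{-1} · (x - mu):
  Sigma^{-1} · (x - mu) = (-0.087, 0.6957).
  (x - mu)^T · [Sigma^{-1} · (x - mu)] = (0)·(-0.087) + (2)·(0.6957) = 1.3913.

Step 4 — take square root: d = √(1.3913) ≈ 1.1795.

d(x, mu) = √(1.3913) ≈ 1.1795
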